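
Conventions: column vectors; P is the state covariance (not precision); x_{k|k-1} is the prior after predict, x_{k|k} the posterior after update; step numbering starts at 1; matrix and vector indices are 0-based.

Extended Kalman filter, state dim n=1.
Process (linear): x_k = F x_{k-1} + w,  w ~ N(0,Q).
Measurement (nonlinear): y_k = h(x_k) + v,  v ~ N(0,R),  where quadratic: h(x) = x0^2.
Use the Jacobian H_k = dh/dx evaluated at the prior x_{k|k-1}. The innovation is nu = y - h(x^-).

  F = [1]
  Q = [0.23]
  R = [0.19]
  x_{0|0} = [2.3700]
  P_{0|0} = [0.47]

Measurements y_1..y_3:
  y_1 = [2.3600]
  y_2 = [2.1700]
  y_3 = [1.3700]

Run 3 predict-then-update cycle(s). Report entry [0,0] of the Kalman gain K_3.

K[0,0] = 0.3069

step 1: x^-=[2.3700]  P^-=[0.7000]  H_jac=[4.7400]  S=[15.9173]  K=[0.2085]  nu=[-3.2569]  x^+=[1.6911]  P^+=[0.0084]
step 2: x^-=[1.6911]  P^-=[0.2384]  H_jac=[3.3822]  S=[2.9166]  K=[0.2764]  nu=[-0.6898]  x^+=[1.5004]  P^+=[0.0155]
step 3: x^-=[1.5004]  P^-=[0.2455]  H_jac=[3.0009]  S=[2.4010]  K=[0.3069]  nu=[-0.8813]  x^+=[1.2300]  P^+=[0.0194]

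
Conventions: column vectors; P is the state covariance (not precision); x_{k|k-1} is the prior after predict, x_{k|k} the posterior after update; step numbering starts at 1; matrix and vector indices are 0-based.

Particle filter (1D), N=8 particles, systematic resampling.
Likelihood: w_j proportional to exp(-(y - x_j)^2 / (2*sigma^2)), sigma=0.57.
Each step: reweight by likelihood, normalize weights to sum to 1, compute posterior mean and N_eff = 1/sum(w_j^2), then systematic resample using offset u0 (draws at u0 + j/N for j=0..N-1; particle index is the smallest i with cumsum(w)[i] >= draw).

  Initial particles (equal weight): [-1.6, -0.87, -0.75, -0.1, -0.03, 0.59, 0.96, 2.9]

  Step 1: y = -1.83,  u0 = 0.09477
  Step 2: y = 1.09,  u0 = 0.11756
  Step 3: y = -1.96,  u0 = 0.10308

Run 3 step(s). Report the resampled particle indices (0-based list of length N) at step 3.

resampled_idx = [0, 1, 2, 3, 3, 5, 6, 7]

step 1: w=[0.6843, 0.1798, 0.1233, 0.0074, 0.0051, 0.0001, 0.0000, 0.0000]  mean=-1.3447  Neff=1.9383  idx=[0, 0, 0, 0, 0, 1, 1, 2]
step 2: w=[0.0013, 0.0013, 0.0013, 0.0013, 0.0013, 0.2473, 0.2473, 0.4988]  mean=-0.8150  Neff=2.6947  idx=[5, 5, 6, 6, 7, 7, 7, 7]
step 3: w=[0.1512, 0.1512, 0.1512, 0.1512, 0.0988, 0.0988, 0.0988, 0.0988]  mean=-0.8226  Neff=7.6645  idx=[0, 1, 2, 3, 3, 5, 6, 7]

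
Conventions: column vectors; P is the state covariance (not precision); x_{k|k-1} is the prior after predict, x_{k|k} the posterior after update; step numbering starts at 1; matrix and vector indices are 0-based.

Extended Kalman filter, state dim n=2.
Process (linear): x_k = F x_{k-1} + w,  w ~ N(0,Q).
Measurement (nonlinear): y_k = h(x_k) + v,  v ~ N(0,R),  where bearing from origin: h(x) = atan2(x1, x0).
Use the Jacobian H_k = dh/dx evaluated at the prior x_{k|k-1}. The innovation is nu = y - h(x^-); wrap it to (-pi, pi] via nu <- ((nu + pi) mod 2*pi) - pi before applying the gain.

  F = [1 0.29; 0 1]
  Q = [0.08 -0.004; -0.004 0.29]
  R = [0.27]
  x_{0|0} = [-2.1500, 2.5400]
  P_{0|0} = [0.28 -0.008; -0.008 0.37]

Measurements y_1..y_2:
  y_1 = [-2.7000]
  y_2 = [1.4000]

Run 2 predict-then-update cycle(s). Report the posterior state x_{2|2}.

step 1: x^-=[-1.4134, 2.5400]  P^-=[0.3865 0.0953; 0.0953 0.6600]  H_jac=[-0.3006 -0.1673]  S=[0.3330]  K=[-0.3968; -0.4176]  nu=[1.5046]  x^+=[-2.0104, 1.9117]  P^+=[0.3341 0.0401; 0.0401 0.6019]
step 2: x^-=[-1.4560, 1.9117]  P^-=[0.4879 0.2107; 0.2107 0.8919]  H_jac=[-0.3311 -0.2521]  S=[0.4154]  K=[-0.5168; -0.7094]  nu=[-0.8217]  x^+=[-1.0314, 2.4946]  P^+=[0.3770 0.0584; 0.0584 0.6829]

x_post = [-1.0314, 2.4946]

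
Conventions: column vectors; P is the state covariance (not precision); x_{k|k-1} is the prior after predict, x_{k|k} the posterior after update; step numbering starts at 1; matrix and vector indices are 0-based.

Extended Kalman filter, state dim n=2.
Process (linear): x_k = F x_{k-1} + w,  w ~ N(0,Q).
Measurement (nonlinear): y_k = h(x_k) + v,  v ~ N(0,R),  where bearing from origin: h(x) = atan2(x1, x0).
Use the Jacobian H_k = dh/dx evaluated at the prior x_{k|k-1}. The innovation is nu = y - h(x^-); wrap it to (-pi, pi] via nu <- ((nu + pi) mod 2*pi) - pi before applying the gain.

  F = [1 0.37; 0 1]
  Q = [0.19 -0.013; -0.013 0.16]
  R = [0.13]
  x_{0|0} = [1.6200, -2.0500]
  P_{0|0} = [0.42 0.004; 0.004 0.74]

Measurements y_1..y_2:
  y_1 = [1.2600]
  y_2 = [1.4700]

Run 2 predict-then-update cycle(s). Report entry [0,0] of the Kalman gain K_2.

step 1: x^-=[0.8615, -2.0500]  P^-=[0.7143 0.2648; 0.2648 0.9000]  H_jac=[0.4146 0.1742]  S=[0.3183]  K=[1.0751; 0.8374]  nu=[2.4330]  x^+=[3.4772, -0.0126]  P^+=[0.3463 -0.0218; -0.0218 0.6768]
step 2: x^-=[3.4726, -0.0126]  P^-=[0.6128 0.2156; 0.2156 0.8368]  H_jac=[0.0010 0.2880]  S=[0.1995]  K=[0.3144; 1.2088]  nu=[1.4736]  x^+=[3.9358, 1.7688]  P^+=[0.5931 0.1398; 0.1398 0.5452]

K[0,0] = 0.3144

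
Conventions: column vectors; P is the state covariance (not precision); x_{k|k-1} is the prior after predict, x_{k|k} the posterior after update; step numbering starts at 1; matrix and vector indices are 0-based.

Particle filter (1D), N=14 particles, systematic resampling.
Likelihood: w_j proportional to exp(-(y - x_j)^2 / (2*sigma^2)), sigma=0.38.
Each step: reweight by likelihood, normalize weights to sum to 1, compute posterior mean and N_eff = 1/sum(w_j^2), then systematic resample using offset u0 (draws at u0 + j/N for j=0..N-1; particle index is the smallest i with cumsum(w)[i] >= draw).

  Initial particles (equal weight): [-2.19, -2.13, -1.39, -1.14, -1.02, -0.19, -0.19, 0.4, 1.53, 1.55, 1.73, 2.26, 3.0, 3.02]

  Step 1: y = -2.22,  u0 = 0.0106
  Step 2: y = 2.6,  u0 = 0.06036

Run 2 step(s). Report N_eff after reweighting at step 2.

N_eff = 8.9008

step 1: w=[0.4780, 0.4662, 0.0441, 0.0084, 0.0033, 0.0000, 0.0000, 0.0000, 0.0000, 0.0000, 0.0000, 0.0000, 0.0000, 0.0000]  mean=-2.1140  Neff=2.2331  idx=[0, 0, 0, 0, 0, 0, 0, 1, 1, 1, 1, 1, 1, 1]
step 2: w=[0.0174, 0.0174, 0.0174, 0.0174, 0.0174, 0.0174, 0.0174, 0.1255, 0.1255, 0.1255, 0.1255, 0.1255, 0.1255, 0.1255]  mean=-2.1373  Neff=8.9008  idx=[3, 7, 7, 8, 8, 9, 9, 10, 11, 11, 12, 12, 13, 13]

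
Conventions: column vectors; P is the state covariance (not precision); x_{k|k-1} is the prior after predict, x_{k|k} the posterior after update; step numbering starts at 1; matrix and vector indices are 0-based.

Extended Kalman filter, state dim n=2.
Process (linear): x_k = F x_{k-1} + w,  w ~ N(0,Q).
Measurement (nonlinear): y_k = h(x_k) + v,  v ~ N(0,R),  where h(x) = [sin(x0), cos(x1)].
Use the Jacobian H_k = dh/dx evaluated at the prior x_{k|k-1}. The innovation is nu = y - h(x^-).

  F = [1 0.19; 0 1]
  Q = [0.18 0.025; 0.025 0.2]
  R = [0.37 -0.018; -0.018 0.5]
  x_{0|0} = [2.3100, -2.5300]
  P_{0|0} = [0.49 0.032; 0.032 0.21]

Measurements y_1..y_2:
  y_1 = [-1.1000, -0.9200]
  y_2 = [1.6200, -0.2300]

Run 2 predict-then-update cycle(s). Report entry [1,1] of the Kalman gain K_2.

step 1: x^-=[1.8293, -2.5300]  P^-=[0.6897 0.0969; 0.0969 0.4100]  H_jac=[-0.2556 0.0000; 0.0000 0.5742]  S=[0.4151 -0.0322; -0.0322 0.6352]  K=[-0.4196 0.0663; -0.0310 0.3691]  nu=[-2.0668, -0.1013]  x^+=[2.6899, -2.5032]  P^+=[0.6121 0.0709; 0.0709 0.3224]
step 2: x^-=[2.2143, -2.5032]  P^-=[0.8306 0.1571; 0.1571 0.5224]  H_jac=[-0.6000 0.0000; 0.0000 0.5959]  S=[0.6690 -0.0742; -0.0742 0.6855]  K=[-0.7386 0.0567; -0.0917 0.4442]  nu=[0.8200, 0.5731]  x^+=[1.6411, -2.3239]  P^+=[0.4572 0.0699; 0.0699 0.3755]

K[1,1] = 0.4442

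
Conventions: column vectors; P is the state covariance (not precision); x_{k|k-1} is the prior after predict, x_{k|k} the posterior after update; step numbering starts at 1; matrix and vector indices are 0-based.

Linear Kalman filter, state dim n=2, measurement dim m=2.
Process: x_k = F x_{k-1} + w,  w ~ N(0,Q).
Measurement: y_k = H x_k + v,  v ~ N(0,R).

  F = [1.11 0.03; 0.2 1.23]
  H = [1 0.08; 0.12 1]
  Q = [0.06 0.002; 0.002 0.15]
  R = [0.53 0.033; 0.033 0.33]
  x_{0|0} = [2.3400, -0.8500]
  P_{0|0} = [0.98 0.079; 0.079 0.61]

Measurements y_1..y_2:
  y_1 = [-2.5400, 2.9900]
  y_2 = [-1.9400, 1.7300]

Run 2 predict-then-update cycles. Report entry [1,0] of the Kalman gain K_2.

K[1,0] = -0.0090

step 1: x^-=[2.5719, -0.5775]  P^-=[1.2733 0.3504; 0.3504 1.1509]  S=[1.8667 0.6316; 0.6316 1.5834]  K=[0.6816 0.0459; -0.0207 0.7617]  nu=[-5.0657, 3.2589]  x^+=[-0.7312, 2.0097]  P^+=[0.3632 -0.0059; -0.0059 0.2514]
step 2: x^-=[-0.7513, 2.3256]  P^-=[0.5074 0.0838; 0.0838 0.5419]  S=[1.0542 0.2218; 0.2218 0.8993]  K=[0.4786 0.0428; -0.0090 0.6160]  nu=[-1.3747, -0.5055]  x^+=[-1.4309, 2.0267]  P^+=[0.2551 -0.0007; -0.0007 0.2031]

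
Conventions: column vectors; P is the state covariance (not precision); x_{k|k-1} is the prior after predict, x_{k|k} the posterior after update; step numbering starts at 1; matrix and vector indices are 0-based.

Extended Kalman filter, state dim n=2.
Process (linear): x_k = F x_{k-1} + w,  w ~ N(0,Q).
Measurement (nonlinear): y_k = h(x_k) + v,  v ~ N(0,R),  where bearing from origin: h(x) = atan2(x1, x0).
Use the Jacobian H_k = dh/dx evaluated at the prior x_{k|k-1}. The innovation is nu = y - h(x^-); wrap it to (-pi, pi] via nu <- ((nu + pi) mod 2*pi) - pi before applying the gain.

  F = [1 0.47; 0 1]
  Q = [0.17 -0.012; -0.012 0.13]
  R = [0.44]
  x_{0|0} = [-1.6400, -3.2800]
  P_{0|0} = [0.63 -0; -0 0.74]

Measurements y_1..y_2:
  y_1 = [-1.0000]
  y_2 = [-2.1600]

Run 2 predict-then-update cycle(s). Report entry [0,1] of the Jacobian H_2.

H_jac[0,1] = -0.1379

step 1: x^-=[-3.1816, -3.2800]  P^-=[0.9635 0.3358; 0.3358 0.8700]  H_jac=[0.1571 -0.1524]  S=[0.4679]  K=[0.2141; -0.1706]  nu=[1.3410]  x^+=[-2.8945, -3.5087]  P^+=[0.9420 0.3529; 0.3529 0.8564]
step 2: x^-=[-4.5436, -3.5087]  P^-=[1.6329 0.7434; 0.7434 0.9864]  H_jac=[0.1065 -0.1379]  S=[0.4554]  K=[0.1567; -0.1248]  nu=[0.3240]  x^+=[-4.4928, -3.5492]  P^+=[1.6217 0.7523; 0.7523 0.9793]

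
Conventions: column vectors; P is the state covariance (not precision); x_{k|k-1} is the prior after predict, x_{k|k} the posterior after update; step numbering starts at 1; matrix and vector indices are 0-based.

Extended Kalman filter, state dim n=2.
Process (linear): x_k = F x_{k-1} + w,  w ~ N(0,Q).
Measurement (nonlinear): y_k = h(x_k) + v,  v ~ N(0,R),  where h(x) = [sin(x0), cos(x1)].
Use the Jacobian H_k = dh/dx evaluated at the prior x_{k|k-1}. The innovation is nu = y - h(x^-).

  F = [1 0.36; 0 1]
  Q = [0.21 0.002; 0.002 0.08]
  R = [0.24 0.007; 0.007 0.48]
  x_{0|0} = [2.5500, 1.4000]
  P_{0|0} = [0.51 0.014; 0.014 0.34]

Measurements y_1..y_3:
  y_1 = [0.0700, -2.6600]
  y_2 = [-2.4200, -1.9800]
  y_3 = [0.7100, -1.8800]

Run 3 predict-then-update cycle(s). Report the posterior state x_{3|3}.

step 1: x^-=[3.0540, 1.4000]  P^-=[0.7741 0.1384; 0.1384 0.4200]  H_jac=[-0.9962 0.0000; 0.0000 -0.9854]  S=[1.0082 0.1429; 0.1429 0.8879]  K=[-0.7605 -0.0312; -0.0723 -0.4545]  nu=[-0.0175, -2.8300]  x^+=[3.1557, 2.6875]  P^+=[0.1834 0.0206; 0.0206 0.2219]
step 2: x^-=[4.1232, 2.6875]  P^-=[0.4370 0.1025; 0.1025 0.3019]  H_jac=[-0.5557 0.0000; 0.0000 -0.4386]  S=[0.3749 0.0320; 0.0320 0.5381]  K=[-0.6438 -0.0453; -0.1316 -0.2383]  nu=[-1.5886, -1.0813]  x^+=[5.1950, 3.1542]  P^+=[0.2787 0.0598; 0.0598 0.2629]
step 3: x^-=[6.3305, 3.1542]  P^-=[0.5658 0.1565; 0.1565 0.3429]  H_jac=[0.9989 0.0000; 0.0000 0.0126]  S=[0.8045 0.0090; 0.0090 0.4801]  K=[0.7026 -0.0090; 0.1942 0.0054]  nu=[0.6627, -0.8801]  x^+=[6.8040, 3.2782]  P^+=[0.1687 0.0467; 0.0467 0.3125]

x_post = [6.8040, 3.2782]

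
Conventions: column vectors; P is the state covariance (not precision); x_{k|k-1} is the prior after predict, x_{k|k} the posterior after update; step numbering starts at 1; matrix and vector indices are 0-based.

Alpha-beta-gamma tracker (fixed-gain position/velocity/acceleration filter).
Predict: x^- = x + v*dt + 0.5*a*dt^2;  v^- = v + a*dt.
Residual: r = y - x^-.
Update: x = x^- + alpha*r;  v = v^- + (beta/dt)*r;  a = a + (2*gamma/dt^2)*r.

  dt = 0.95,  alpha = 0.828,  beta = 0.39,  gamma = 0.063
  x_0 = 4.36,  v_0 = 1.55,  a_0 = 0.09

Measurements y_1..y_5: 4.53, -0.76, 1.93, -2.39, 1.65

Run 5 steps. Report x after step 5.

step 1: x_pred=5.8731  r=-1.3431  x^+=4.7610  v^+=1.0841  a^+=-0.0975
step 2: x_pred=5.7469  r=-6.5069  x^+=0.3592  v^+=-1.6798  a^+=-1.0060
step 3: x_pred=-1.6905  r=3.6205  x^+=1.3073  v^+=-1.1491  a^+=-0.5005
step 4: x_pred=-0.0102  r=-2.3798  x^+=-1.9807  v^+=-2.6015  a^+=-0.8327
step 5: x_pred=-4.8279  r=6.4779  x^+=0.5358  v^+=-0.7333  a^+=0.0717

x_post = 0.5358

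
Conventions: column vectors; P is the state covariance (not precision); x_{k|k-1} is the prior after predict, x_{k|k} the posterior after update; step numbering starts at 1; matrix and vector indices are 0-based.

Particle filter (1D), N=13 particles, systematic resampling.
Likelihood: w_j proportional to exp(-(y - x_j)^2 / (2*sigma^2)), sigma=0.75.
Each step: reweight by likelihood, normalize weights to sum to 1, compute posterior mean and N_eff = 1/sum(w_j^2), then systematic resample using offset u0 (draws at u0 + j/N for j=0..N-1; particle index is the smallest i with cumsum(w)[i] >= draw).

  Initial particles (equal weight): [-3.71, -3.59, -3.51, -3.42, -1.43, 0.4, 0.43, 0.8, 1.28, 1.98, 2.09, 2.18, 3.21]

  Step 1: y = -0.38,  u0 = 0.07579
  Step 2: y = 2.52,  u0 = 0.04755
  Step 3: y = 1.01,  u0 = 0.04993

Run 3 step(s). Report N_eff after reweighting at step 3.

N_eff = 10.1052

step 1: w=[0.0000, 0.0001, 0.0001, 0.0001, 0.1968, 0.3053, 0.2926, 0.1521, 0.0453, 0.0037, 0.0023, 0.0015, 0.0000]  mean=0.1607  Neff=4.1189  idx=[4, 4, 5, 5, 5, 5, 6, 6, 6, 6, 7, 7, 11]
step 2: w=[0.0000, 0.0000, 0.0153, 0.0153, 0.0153, 0.0153, 0.0171, 0.0171, 0.0171, 0.0171, 0.0600, 0.0600, 0.7504]  mean=1.7857  Neff=1.7472  idx=[5, 9, 11, 12, 12, 12, 12, 12, 12, 12, 12, 12, 12]
step 3: w=[0.1334, 0.1378, 0.1786, 0.0550, 0.0550, 0.0550, 0.0550, 0.0550, 0.0550, 0.0550, 0.0550, 0.0550, 0.0550]  mean=1.4549  Neff=10.1052  idx=[0, 0, 1, 2, 2, 2, 4, 5, 6, 8, 9, 11, 12]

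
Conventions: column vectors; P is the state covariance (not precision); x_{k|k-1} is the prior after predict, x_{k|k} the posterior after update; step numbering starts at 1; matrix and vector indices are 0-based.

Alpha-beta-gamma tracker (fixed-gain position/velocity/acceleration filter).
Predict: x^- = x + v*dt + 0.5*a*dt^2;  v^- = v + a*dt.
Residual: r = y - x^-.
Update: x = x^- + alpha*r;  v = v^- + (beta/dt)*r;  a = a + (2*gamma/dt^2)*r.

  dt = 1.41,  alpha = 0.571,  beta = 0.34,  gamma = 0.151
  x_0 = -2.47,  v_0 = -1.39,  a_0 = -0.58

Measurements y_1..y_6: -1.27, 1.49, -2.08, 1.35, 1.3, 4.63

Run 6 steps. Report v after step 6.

v_post = 2.1194

step 1: x_pred=-5.0064  r=3.7364  x^+=-2.8729  v^+=-1.3068  a^+=-0.0124
step 2: x_pred=-4.7279  r=6.2179  x^+=-1.1775  v^+=0.1750  a^+=0.9321
step 3: x_pred=-0.0041  r=-2.0759  x^+=-1.1895  v^+=0.9887  a^+=0.6168
step 4: x_pred=0.8177  r=0.5323  x^+=1.1217  v^+=1.9867  a^+=0.6976
step 5: x_pred=4.6164  r=-3.3164  x^+=2.7227  v^+=2.1707  a^+=0.1938
step 6: x_pred=5.9761  r=-1.3461  x^+=5.2075  v^+=2.1194  a^+=-0.0106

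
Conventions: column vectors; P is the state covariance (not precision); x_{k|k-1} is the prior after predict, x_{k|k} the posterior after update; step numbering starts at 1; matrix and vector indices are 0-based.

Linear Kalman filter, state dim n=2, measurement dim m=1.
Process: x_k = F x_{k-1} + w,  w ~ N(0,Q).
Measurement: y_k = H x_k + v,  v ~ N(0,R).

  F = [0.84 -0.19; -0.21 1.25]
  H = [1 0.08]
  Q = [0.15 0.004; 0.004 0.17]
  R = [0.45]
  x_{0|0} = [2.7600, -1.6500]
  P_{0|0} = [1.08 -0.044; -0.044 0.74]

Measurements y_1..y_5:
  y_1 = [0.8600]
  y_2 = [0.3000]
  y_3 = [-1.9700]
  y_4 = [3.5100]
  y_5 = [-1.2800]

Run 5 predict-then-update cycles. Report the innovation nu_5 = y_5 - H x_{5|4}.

innov = [-3.5497]

step 1: x^-=[2.6319, -2.6421]  P^-=[0.9528 -0.4102; -0.4102 1.3970]  S=[1.3461]  K=[0.6834; -0.2217]  nu=[-1.5605]  x^+=[1.5654, -2.2961]  P^+=[0.3240 -0.2062; -0.2062 1.3308]
step 2: x^-=[1.7512, -3.1989]  P^-=[0.4925 -0.5940; -0.5940 2.3719]  S=[0.8627]  K=[0.5158; -0.4686]  nu=[-1.1953]  x^+=[1.1346, -2.6387]  P^+=[0.2630 -0.3855; -0.3855 2.1825]
step 3: x^-=[1.4544, -3.5367]  P^-=[0.5374 -0.9809; -0.9809 3.7941]  S=[0.8547]  K=[0.5369; -0.7925]  nu=[-3.1415]  x^+=[-0.2323, -1.0472]  P^+=[0.2910 -0.6172; -0.6172 3.2574]
step 4: x^-=[0.0039, -1.2602]  P^-=[0.6699 -1.4936; -1.4936 5.5965]  S=[0.9168]  K=[0.6004; -1.1409]  nu=[3.6070]  x^+=[2.1695, -5.3754]  P^+=[0.3394 -0.8657; -0.8657 4.4033]
step 5: x^-=[2.8437, -7.1748]  P^-=[0.8248 -2.0451; -2.0451 7.5195]  S=[0.9957]  K=[0.6640; -1.4498]  nu=[-3.5497]  x^+=[0.4866, -2.0284]  P^+=[0.3857 -1.0865; -1.0865 5.4266]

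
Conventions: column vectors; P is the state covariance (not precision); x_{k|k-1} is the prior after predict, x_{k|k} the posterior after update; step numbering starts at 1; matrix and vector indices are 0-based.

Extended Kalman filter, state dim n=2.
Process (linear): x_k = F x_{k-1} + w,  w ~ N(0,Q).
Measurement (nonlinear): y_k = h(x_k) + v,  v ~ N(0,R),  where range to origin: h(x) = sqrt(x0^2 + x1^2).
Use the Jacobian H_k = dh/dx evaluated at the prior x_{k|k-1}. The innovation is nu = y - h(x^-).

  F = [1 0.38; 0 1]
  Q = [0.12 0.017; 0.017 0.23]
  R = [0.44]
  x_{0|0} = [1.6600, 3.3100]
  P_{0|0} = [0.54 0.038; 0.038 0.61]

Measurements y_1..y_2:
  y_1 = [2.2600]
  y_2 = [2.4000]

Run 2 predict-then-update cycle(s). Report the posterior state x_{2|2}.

step 1: x^-=[2.9178, 3.3100]  P^-=[0.7770 0.2868; 0.2868 0.8400]  H_jac=[0.6613 0.7502]  S=[1.5370]  K=[0.4743; 0.5334]  nu=[-2.1524]  x^+=[1.8970, 2.1619]  P^+=[0.4313 -0.1020; -0.1020 0.4028]
step 2: x^-=[2.7185, 2.1619]  P^-=[0.5319 0.0681; 0.0681 0.6328]  H_jac=[0.7827 0.6224]  S=[1.0773]  K=[0.4258; 0.4150]  nu=[-1.0734]  x^+=[2.2615, 1.7165]  P^+=[0.3366 -0.1223; -0.1223 0.4472]

x_post = [2.2615, 1.7165]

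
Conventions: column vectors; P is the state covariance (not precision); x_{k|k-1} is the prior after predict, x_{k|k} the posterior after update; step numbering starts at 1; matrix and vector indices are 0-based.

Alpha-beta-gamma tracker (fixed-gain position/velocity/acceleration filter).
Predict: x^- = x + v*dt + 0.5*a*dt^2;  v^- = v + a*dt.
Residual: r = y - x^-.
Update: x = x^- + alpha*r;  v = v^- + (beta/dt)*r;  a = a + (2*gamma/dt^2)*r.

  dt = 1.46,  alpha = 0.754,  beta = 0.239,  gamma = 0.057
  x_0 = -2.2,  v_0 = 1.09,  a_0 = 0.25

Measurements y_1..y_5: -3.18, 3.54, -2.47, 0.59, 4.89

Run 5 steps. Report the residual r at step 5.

step 1: x_pred=-0.3422  r=-2.8378  x^+=-2.4819  v^+=0.9904  a^+=0.0982
step 2: x_pred=-0.9311  r=4.4711  x^+=2.4401  v^+=1.8658  a^+=0.3374
step 3: x_pred=5.5237  r=-7.9937  x^+=-0.5036  v^+=1.0498  a^+=-0.0902
step 4: x_pred=0.9330  r=-0.3430  x^+=0.6744  v^+=0.8620  a^+=-0.1085
step 5: x_pred=1.8172  r=3.0728  x^+=4.1341  v^+=1.2066  a^+=0.0558

resid = 3.0728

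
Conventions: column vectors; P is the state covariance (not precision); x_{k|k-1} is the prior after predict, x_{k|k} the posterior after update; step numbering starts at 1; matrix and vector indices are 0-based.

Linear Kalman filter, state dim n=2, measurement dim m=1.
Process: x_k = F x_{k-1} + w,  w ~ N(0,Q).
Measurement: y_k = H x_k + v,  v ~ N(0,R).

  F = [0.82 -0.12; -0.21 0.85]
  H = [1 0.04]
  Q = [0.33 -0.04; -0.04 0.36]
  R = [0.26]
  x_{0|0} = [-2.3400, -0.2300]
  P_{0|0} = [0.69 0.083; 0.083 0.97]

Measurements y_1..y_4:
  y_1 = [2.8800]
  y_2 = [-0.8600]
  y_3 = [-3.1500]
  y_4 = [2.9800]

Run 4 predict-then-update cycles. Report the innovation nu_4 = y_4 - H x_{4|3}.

step 1: x^-=[-1.8912, 0.2959]  P^-=[0.7916 -0.1978; -0.1978 1.0616]  S=[1.0375]  K=[0.7554; -0.1497]  nu=[4.7594]  x^+=[1.7039, -0.4168]  P^+=[0.1996 -0.0805; -0.0805 1.0384]
step 2: x^-=[1.4472, -0.7121]  P^-=[0.4950 -0.2384; -0.2384 1.1477]  S=[0.7378]  K=[0.6580; -0.2609]  nu=[-2.2787]  x^+=[-0.0522, -0.1175]  P^+=[0.1756 -0.1117; -0.1117 1.0975]
step 3: x^-=[-0.0287, -0.0889]  P^-=[0.4858 -0.2629; -0.2629 1.2006]  S=[0.7267]  K=[0.6541; -0.2956]  nu=[-3.1177]  x^+=[-2.0679, 0.8328]  P^+=[0.1749 -0.1223; -0.1223 1.1371]
step 4: x^-=[-1.7956, 1.1421]  P^-=[0.4881 -0.2745; -0.2745 1.2329]  S=[0.7281]  K=[0.6553; -0.3092]  nu=[4.7299]  x^+=[1.3038, -0.3205]  P^+=[0.1754 -0.1269; -0.1269 1.1633]

innov = [4.7299]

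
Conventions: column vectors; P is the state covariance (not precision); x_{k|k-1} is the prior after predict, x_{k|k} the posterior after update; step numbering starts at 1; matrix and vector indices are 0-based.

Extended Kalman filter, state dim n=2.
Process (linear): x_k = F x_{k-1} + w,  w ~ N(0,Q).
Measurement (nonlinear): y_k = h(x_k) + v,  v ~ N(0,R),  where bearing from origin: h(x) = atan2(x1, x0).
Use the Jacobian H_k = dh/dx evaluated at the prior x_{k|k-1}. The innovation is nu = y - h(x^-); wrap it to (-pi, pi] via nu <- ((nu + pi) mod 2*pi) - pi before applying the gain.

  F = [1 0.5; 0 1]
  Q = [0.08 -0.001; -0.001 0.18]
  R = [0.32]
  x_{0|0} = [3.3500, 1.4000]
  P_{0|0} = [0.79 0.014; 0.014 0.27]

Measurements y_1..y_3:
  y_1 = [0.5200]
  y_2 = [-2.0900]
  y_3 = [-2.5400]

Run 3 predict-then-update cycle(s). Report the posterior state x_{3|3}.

step 1: x^-=[4.0500, 1.4000]  P^-=[0.9515 0.1480; 0.1480 0.4500]  H_jac=[-0.0762 0.2206]  S=[0.3424]  K=[-0.1165; 0.2569]  nu=[0.1872]  x^+=[4.0282, 1.4481]  P^+=[0.9469 0.1583; 0.1583 0.4274]
step 2: x^-=[4.7522, 1.4481]  P^-=[1.2920 0.3710; 0.3710 0.6074]  H_jac=[-0.0587 0.1925]  S=[0.3386]  K=[-0.0129; 0.2811]  nu=[-2.3858]  x^+=[4.7831, 0.7773]  P^+=[1.2919 0.3722; 0.3722 0.5806]
step 3: x^-=[5.1717, 0.7773]  P^-=[1.8892 0.6615; 0.6615 0.7606]  H_jac=[-0.0284 0.1891]  S=[0.3416]  K=[0.2090; 0.3660]  nu=[-2.6892]  x^+=[4.6098, -0.2069]  P^+=[1.8743 0.6354; 0.6354 0.7149]

x_post = [4.6098, -0.2069]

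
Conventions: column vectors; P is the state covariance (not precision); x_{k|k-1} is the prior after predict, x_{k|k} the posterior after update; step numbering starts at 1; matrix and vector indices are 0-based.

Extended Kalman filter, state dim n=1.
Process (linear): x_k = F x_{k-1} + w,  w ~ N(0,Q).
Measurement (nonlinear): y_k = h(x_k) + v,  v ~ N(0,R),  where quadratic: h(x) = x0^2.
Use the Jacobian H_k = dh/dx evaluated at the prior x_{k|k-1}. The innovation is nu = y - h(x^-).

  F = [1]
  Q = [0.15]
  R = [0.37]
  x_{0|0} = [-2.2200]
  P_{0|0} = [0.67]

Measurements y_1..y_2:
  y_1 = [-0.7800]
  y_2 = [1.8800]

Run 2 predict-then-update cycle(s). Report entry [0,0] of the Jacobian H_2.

step 1: x^-=[-2.2200]  P^-=[0.8200]  H_jac=[-4.4400]  S=[16.5352]  K=[-0.2202]  nu=[-5.7084]  x^+=[-0.9631]  P^+=[0.0183]
step 2: x^-=[-0.9631]  P^-=[0.1683]  H_jac=[-1.9262]  S=[0.9946]  K=[-0.3260]  nu=[0.9525]  x^+=[-1.2736]  P^+=[0.0626]

H_jac[0,0] = -1.9262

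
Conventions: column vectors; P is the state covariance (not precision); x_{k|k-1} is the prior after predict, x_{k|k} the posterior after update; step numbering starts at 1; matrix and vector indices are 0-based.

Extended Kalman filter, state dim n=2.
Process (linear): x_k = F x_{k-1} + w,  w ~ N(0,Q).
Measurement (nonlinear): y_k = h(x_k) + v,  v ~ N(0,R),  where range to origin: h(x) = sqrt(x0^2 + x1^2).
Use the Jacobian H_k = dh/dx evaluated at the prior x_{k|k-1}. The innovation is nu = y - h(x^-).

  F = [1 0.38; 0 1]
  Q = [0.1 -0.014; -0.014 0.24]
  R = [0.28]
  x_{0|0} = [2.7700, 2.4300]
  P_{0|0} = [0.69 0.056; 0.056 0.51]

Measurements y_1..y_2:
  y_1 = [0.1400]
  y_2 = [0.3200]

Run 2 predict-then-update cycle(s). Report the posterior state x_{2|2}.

step 1: x^-=[3.6934, 2.4300]  P^-=[0.9062 0.2358; 0.2358 0.7500]  H_jac=[0.8354 0.5496]  S=[1.3556]  K=[0.6541; 0.4494]  nu=[-4.2811]  x^+=[0.8932, 0.5060]  P^+=[0.3263 -0.1627; -0.1627 0.4762]
step 2: x^-=[1.0855, 0.5060]  P^-=[0.3714 0.0043; 0.0043 0.7162]  H_jac=[0.9064 0.4225]  S=[0.7162]  K=[0.4725; 0.4279]  nu=[-0.8776]  x^+=[0.6708, 0.1305]  P^+=[0.2115 -0.1405; -0.1405 0.5851]

x_post = [0.6708, 0.1305]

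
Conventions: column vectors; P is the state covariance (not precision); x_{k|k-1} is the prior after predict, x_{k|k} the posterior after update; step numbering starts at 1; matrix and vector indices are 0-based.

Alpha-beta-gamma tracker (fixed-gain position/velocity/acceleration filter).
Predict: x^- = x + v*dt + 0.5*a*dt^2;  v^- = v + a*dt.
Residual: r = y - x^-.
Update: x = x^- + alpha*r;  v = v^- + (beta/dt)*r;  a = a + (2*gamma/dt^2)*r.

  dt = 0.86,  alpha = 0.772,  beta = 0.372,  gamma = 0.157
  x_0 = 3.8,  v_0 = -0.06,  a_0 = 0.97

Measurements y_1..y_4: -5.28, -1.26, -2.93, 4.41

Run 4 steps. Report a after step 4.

step 1: x_pred=4.1071  r=-9.3871  x^+=-3.1397  v^+=-3.2863  a^+=-3.0153
step 2: x_pred=-7.0810  r=5.8210  x^+=-2.5872  v^+=-3.3615  a^+=-0.5440
step 3: x_pred=-5.6793  r=2.7493  x^+=-3.5568  v^+=-2.6402  a^+=0.6232
step 4: x_pred=-5.5969  r=10.0069  x^+=2.1284  v^+=2.2244  a^+=4.8717

a_post = 4.8717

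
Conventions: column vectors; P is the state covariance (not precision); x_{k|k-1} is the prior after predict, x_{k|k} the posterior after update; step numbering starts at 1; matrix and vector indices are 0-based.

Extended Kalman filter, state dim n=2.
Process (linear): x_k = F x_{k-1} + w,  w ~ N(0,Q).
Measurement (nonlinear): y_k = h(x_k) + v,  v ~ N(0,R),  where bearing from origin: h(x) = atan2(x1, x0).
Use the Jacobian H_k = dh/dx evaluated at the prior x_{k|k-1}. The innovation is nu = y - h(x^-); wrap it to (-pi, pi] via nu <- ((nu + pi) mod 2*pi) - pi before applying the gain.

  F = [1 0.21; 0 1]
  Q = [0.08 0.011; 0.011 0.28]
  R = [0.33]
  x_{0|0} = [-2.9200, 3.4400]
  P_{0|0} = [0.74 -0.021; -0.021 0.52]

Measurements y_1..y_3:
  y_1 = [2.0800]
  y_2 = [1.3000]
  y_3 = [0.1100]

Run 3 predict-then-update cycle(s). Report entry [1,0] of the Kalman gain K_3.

step 1: x^-=[-2.1976, 3.4400]  P^-=[0.8341 0.0992; 0.0992 0.8000]  H_jac=[-0.2064 -0.1319]  S=[0.3849]  K=[-0.4814; -0.3274]  nu=[-0.0593]  x^+=[-2.1691, 3.4594]  P^+=[0.7449 0.0385; 0.0385 0.7588]
step 2: x^-=[-1.4426, 3.4594]  P^-=[0.8746 0.2089; 0.2089 1.0388]  H_jac=[-0.2462 -0.1027]  S=[0.4045]  K=[-0.5854; -0.3908]  nu=[-0.6659]  x^+=[-1.0528, 3.7196]  P^+=[0.7359 0.1163; 0.1163 0.9770]
step 3: x^-=[-0.2717, 3.7196]  P^-=[0.9079 0.3325; 0.3325 1.2570]  H_jac=[-0.2674 -0.0195]  S=[0.3989]  K=[-0.6250; -0.2845]  nu=[-1.5337]  x^+=[0.6868, 4.1559]  P^+=[0.7521 0.2616; 0.2616 1.2247]

K[1,0] = -0.2845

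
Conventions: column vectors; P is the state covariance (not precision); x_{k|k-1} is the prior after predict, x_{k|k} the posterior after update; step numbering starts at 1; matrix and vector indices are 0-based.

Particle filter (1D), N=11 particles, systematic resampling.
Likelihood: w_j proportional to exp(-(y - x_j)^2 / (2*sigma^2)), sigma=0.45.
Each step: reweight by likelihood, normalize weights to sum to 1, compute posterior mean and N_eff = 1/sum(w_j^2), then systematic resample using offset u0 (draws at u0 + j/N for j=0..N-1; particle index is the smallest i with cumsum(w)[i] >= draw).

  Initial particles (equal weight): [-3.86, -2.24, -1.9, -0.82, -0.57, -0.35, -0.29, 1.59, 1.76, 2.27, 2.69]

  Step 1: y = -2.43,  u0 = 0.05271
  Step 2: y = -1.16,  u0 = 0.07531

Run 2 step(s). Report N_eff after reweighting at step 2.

step 1: w=[0.0045, 0.6429, 0.3513, 0.0012, 0.0001, 0.0000, 0.0000, 0.0000, 0.0000, 0.0000, 0.0000]  mean=-2.1259  Neff=1.8631  idx=[1, 1, 1, 1, 1, 1, 1, 2, 2, 2, 2]
step 2: w=[0.0393, 0.0393, 0.0393, 0.0393, 0.0393, 0.0393, 0.0393, 0.1812, 0.1812, 0.1812, 0.1812]  mean=-1.9936  Neff=7.0350  idx=[1, 4, 6, 7, 7, 8, 8, 9, 9, 10, 10]

N_eff = 7.0350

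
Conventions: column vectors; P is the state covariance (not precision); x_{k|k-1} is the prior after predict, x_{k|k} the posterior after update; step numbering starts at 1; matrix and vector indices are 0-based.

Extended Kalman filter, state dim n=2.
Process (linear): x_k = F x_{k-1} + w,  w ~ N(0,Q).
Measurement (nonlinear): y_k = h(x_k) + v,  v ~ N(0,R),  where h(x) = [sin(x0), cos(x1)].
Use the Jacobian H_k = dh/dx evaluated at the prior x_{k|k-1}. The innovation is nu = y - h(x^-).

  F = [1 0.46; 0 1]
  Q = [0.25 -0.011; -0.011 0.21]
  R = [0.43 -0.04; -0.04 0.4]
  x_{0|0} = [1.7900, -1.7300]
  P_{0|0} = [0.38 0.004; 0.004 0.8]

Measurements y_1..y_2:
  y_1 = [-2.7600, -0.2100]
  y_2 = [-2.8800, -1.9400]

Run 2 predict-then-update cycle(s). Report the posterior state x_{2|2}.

step 1: x^-=[0.9942, -1.7300]  P^-=[0.8030 0.3610; 0.3610 1.0100]  H_jac=[0.5452 0.0000; 0.0000 0.9874]  S=[0.6687 0.1543; 0.1543 1.3846]  K=[0.6110 0.1893; 0.1315 0.7056]  nu=[-3.5983, -0.0515]  x^+=[-1.2141, -2.2395]  P^+=[0.4680 0.0519; 0.0519 0.2805]
step 2: x^-=[-2.2442, -2.2395]  P^-=[0.8252 0.1700; 0.1700 0.4905]  H_jac=[-0.6237 0.0000; 0.0000 0.7846]  S=[0.7510 -0.1232; -0.1232 0.7020]  K=[-0.6735 0.0718; -0.0528 0.5390]  nu=[-2.0983, -1.3200]  x^+=[-0.9258, -2.8403]  P^+=[0.4690 0.0709; 0.0709 0.2775]

x_post = [-0.9258, -2.8403]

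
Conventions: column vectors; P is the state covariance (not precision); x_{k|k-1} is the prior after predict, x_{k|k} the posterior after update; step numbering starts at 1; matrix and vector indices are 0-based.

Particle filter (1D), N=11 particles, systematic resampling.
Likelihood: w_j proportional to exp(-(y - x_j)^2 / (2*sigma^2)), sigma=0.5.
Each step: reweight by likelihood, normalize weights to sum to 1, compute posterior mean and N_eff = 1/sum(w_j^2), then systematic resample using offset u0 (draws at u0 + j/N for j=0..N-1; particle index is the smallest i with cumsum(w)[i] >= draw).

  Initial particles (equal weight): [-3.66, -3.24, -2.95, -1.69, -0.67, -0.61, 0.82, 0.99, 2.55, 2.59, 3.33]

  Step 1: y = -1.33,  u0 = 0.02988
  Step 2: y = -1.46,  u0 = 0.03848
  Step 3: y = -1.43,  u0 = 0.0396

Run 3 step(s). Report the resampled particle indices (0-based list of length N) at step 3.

step 1: w=[0.0000, 0.0004, 0.0034, 0.4976, 0.2698, 0.2287, 0.0001, 0.0000, 0.0000, 0.0000, 0.0000]  mean=-1.1726  Neff=2.6830  idx=[3, 3, 3, 3, 3, 3, 4, 4, 4, 5, 5]
step 2: w=[0.1337, 0.1337, 0.1337, 0.1337, 0.1337, 0.1337, 0.0426, 0.0426, 0.0426, 0.0350, 0.0350]  mean=-1.4838  Neff=8.6872  idx=[0, 0, 1, 2, 3, 3, 4, 5, 5, 7, 9]
step 3: w=[0.1035, 0.1035, 0.1035, 0.1035, 0.1035, 0.1035, 0.1035, 0.1035, 0.1035, 0.0373, 0.0309]  mean=-1.6186  Neff=10.1198  idx=[0, 1, 2, 3, 3, 4, 5, 6, 7, 8, 9]

resampled_idx = [0, 1, 2, 3, 3, 4, 5, 6, 7, 8, 9]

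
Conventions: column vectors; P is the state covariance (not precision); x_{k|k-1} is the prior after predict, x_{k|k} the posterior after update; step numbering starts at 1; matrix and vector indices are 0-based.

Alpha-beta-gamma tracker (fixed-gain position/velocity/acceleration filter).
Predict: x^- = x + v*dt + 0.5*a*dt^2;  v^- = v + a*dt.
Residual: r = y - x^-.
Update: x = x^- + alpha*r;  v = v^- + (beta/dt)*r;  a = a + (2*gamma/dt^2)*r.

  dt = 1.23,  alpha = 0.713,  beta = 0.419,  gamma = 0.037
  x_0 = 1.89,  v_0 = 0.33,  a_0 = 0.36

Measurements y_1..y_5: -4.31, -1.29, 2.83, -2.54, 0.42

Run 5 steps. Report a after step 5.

a_post = 0.1955

step 1: x_pred=2.5682  r=-6.8782  x^+=-2.3360  v^+=-1.5703  a^+=0.0236
step 2: x_pred=-4.2496  r=2.9596  x^+=-2.1394  v^+=-0.5331  a^+=0.1683
step 3: x_pred=-2.6678  r=5.4978  x^+=1.2521  v^+=1.5468  a^+=0.4372
step 4: x_pred=3.4854  r=-6.0254  x^+=-0.8107  v^+=0.0320  a^+=0.1425
step 5: x_pred=-0.6635  r=1.0835  x^+=0.1090  v^+=0.5764  a^+=0.1955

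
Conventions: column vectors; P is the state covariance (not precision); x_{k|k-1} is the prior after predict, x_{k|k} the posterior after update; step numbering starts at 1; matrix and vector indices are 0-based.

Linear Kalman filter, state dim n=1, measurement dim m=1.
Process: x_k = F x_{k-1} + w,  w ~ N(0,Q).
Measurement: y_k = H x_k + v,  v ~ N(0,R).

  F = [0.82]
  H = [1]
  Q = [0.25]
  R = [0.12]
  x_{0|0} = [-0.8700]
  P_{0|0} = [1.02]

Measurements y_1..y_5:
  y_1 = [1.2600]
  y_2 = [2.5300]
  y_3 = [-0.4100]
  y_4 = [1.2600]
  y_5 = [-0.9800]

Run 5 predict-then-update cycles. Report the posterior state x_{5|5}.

x_post = [-0.4873]

step 1: x^-=[-0.7134]  P^-=[0.9358]  S=[1.0558]  K=[0.8863]  nu=[1.9734]  x^+=[1.0357]  P^+=[0.1064]
step 2: x^-=[0.8493]  P^-=[0.3215]  S=[0.4415]  K=[0.7282]  nu=[1.6807]  x^+=[2.0732]  P^+=[0.0874]
step 3: x^-=[1.7000]  P^-=[0.3088]  S=[0.4288]  K=[0.7201]  nu=[-2.1100]  x^+=[0.1805]  P^+=[0.0864]
step 4: x^-=[0.1481]  P^-=[0.3081]  S=[0.4281]  K=[0.7197]  nu=[1.1119]  x^+=[0.9483]  P^+=[0.0864]
step 5: x^-=[0.7776]  P^-=[0.3081]  S=[0.4281]  K=[0.7197]  nu=[-1.7576]  x^+=[-0.4873]  P^+=[0.0864]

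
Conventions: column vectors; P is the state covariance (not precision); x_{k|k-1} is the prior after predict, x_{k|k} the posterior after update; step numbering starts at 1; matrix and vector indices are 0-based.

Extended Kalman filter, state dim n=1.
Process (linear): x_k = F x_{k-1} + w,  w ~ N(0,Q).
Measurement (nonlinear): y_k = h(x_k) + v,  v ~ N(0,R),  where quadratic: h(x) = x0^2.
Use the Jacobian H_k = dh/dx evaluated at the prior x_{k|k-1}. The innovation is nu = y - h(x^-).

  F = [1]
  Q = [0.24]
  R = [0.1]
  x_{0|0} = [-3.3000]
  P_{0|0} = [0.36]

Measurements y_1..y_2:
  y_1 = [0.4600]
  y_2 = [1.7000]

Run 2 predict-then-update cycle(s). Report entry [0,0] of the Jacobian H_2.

H_jac[0,0] = -3.4514

step 1: x^-=[-3.3000]  P^-=[0.6000]  H_jac=[-6.6000]  S=[26.2360]  K=[-0.1509]  nu=[-10.4300]  x^+=[-1.7257]  P^+=[0.0023]
step 2: x^-=[-1.7257]  P^-=[0.2423]  H_jac=[-3.4514]  S=[2.9862]  K=[-0.2800]  nu=[-1.2781]  x^+=[-1.3678]  P^+=[0.0081]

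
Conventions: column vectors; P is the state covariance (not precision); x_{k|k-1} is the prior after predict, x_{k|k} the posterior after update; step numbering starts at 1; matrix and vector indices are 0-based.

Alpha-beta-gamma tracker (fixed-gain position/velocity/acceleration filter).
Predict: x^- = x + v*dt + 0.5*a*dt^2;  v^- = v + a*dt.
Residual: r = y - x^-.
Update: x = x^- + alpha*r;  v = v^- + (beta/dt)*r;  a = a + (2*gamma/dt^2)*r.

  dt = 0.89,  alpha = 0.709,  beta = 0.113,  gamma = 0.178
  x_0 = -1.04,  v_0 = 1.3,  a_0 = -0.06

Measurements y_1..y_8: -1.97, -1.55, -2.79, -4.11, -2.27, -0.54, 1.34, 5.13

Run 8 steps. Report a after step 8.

a_post = 6.1013

step 1: x_pred=0.0932  r=-2.0632  x^+=-1.3696  v^+=0.9846  a^+=-0.9873
step 2: x_pred=-0.8843  r=-0.6657  x^+=-1.3563  v^+=0.0214  a^+=-1.2865
step 3: x_pred=-1.8467  r=-0.9433  x^+=-2.5155  v^+=-1.2433  a^+=-1.7104
step 4: x_pred=-4.2995  r=0.1895  x^+=-4.1651  v^+=-2.7416  a^+=-1.6253
step 5: x_pred=-7.2488  r=4.9788  x^+=-3.7188  v^+=-3.5559  a^+=0.6124
step 6: x_pred=-6.6411  r=6.1011  x^+=-2.3154  v^+=-2.2362  a^+=3.3544
step 7: x_pred=-2.9771  r=4.3171  x^+=0.0837  v^+=1.2973  a^+=5.2947
step 8: x_pred=3.3353  r=1.7947  x^+=4.6077  v^+=6.2375  a^+=6.1013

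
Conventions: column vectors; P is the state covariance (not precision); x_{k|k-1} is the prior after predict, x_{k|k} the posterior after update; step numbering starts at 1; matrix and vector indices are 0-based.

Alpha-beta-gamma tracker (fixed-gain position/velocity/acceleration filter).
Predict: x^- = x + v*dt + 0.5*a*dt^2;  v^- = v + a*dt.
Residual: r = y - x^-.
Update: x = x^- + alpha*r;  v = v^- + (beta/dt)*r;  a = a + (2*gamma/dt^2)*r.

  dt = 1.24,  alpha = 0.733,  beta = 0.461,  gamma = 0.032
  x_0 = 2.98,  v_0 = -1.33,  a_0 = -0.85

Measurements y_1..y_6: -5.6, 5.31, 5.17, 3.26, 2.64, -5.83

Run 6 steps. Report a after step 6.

a_post = -0.6784

step 1: x_pred=0.6773  r=-6.2773  x^+=-3.9240  v^+=-4.7177  a^+=-1.1113
step 2: x_pred=-10.6283  r=15.9383  x^+=1.0545  v^+=-0.1703  a^+=-0.4479
step 3: x_pred=0.4990  r=4.6710  x^+=3.9228  v^+=1.0109  a^+=-0.2535
step 4: x_pred=4.9815  r=-1.7215  x^+=3.7196  v^+=0.0566  a^+=-0.3251
step 5: x_pred=3.5399  r=-0.8999  x^+=2.8803  v^+=-0.6811  a^+=-0.3626
step 6: x_pred=1.7570  r=-7.5870  x^+=-3.8043  v^+=-3.9513  a^+=-0.6784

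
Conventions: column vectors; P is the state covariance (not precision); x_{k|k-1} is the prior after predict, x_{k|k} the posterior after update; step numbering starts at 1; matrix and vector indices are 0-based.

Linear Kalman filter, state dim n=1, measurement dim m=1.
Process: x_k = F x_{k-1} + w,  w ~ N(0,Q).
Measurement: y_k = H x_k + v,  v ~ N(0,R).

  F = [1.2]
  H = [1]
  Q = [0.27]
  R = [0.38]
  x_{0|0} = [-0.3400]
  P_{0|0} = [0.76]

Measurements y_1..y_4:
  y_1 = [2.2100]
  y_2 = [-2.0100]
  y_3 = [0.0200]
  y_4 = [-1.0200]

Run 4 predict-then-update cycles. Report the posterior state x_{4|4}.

step 1: x^-=[-0.4080]  P^-=[1.3644]  S=[1.7444]  K=[0.7822]  nu=[2.6180]  x^+=[1.6397]  P^+=[0.2972]
step 2: x^-=[1.9676]  P^-=[0.6980]  S=[1.0780]  K=[0.6475]  nu=[-3.9776]  x^+=[-0.6079]  P^+=[0.2460]
step 3: x^-=[-0.7294]  P^-=[0.6243]  S=[1.0043]  K=[0.6216]  nu=[0.7494]  x^+=[-0.2636]  P^+=[0.2362]
step 4: x^-=[-0.3163]  P^-=[0.6102]  S=[0.9902]  K=[0.6162]  nu=[-0.7037]  x^+=[-0.7499]  P^+=[0.2342]

x_post = [-0.7499]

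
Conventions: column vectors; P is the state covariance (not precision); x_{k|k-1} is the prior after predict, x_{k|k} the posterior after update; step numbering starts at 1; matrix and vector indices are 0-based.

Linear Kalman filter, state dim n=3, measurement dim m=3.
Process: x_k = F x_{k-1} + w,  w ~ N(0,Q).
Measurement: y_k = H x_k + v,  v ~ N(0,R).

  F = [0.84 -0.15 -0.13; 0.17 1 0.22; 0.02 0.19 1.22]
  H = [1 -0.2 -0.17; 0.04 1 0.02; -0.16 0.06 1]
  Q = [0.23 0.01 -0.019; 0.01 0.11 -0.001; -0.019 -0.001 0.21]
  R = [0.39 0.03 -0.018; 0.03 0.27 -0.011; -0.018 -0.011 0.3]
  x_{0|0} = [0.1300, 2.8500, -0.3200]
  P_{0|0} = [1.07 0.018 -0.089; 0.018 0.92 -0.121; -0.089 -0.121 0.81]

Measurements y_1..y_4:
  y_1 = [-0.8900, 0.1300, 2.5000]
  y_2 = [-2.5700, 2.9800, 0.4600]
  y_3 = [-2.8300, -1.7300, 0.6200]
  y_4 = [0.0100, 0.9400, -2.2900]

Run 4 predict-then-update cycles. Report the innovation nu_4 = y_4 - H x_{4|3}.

innov = [1.9837, 1.1449, -3.2283]

step 1: x^-=[-0.2767, 2.8017, 0.1537]  P^-=[1.0296 0.0215 -0.2187; 0.0215 1.0463 0.2243; -0.2187 0.2243 1.3889]  S=[1.5826 -0.1634 -0.7012; -0.1634 1.3289 0.2861; -0.7012 0.2861 1.8156]  K=[0.7023 0.1213 0.0417; -0.0572 0.7820 0.0109; 0.0429 0.0149 0.8059]  nu=[-0.0268, -2.6637, 2.1339]  x^+=[-0.5297, 0.7434, 1.8328]  P^+=[0.2922 0.0408 0.0428; 0.0408 0.2079 -0.0102; 0.0428 -0.0102 0.2483]
step 2: x^-=[-0.7947, 1.0566, 2.3666]  P^-=[0.4250 0.0553 -0.0071; 0.0553 0.3509 0.1044; -0.0071 0.1044 0.5849]  S=[0.8334 0.0114 -0.2138; 0.0114 0.6304 0.1146; -0.2138 0.1146 0.9107]  K=[0.5037 0.1005 0.0268; -0.0339 0.5549 0.0503; 0.0116 0.0663 0.6447]  nu=[-1.1617, 1.9079, -2.0972]  x^+=[-1.2442, 2.0492, 1.1277]  P^+=[0.2106 0.0329 0.0296; 0.0329 0.1468 0.0060; 0.0296 0.0060 0.1968]
step 3: x^-=[-1.4992, 2.0858, 1.7403]  P^-=[0.3707 0.0431 -0.0167; 0.0431 0.2885 0.0961; -0.0167 0.0961 0.5129]  S=[0.7821 0.0112 -0.2014; 0.0112 0.5666 0.1030; -0.2014 0.1030 0.8394]  K=[0.4689 0.0898 0.0140; -0.0321 0.5059 0.0571; -0.0011 0.0754 0.6115]  nu=[-0.6178, -3.7906, -1.4853]  x^+=[-2.1501, 0.1031, 0.5470]  P^+=[0.1954 0.0299 0.0242; 0.0299 0.1336 0.0089; 0.0242 0.0089 0.1860]
step 4: x^-=[-1.8926, -0.1420, 0.6440]  P^-=[0.3616 0.0394 -0.0214; 0.0394 0.2742 0.0929; -0.0214 0.0929 0.4973]  S=[0.7748 0.0105 -0.2016; 0.0105 0.5518 0.0991; -0.2016 0.0991 0.8247]  K=[0.4625 0.0862 0.0094; -0.0320 0.4933 0.0578; -0.0048 0.0765 0.6035]  nu=[1.9837, 1.1449, -3.2283]  x^+=[-0.9069, 0.1725, -1.2260]  P^+=[0.1924 0.0289 0.0226; 0.0289 0.1303 0.0093; 0.0226 0.0093 0.1833]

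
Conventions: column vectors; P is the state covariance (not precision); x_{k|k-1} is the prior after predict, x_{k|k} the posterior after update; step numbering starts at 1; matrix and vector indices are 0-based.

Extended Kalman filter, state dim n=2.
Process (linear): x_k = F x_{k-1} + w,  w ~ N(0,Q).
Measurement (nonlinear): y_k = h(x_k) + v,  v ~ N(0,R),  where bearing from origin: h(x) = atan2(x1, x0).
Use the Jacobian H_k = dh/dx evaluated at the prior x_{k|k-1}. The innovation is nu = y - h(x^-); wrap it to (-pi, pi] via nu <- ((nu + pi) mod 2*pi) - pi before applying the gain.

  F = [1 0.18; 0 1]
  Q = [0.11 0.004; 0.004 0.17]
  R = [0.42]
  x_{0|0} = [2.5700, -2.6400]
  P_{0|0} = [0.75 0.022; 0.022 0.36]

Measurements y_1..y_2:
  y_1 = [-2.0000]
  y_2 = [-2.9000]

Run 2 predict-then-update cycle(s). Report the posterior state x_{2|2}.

x_post = [0.1319, -3.2773]

step 1: x^-=[2.0948, -2.6400]  P^-=[0.8796 0.0908; 0.0908 0.5300]  H_jac=[0.2324 0.1844]  S=[0.4933]  K=[0.4484; 0.2409]  nu=[-1.1000]  x^+=[1.6016, -2.9050]  P^+=[0.7804 0.0375; 0.0375 0.5014]
step 2: x^-=[1.0787, -2.9050]  P^-=[0.9202 0.1318; 0.1318 0.6714]  H_jac=[0.3025 0.1123]  S=[0.5216]  K=[0.5620; 0.2210]  nu=[-1.6848]  x^+=[0.1319, -3.2773]  P^+=[0.7554 0.0670; 0.0670 0.6459]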